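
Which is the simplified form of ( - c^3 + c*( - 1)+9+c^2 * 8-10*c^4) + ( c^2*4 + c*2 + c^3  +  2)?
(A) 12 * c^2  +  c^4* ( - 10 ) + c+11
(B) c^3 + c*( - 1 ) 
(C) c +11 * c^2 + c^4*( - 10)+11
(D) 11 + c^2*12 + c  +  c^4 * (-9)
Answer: A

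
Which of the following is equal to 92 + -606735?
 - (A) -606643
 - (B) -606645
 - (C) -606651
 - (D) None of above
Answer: A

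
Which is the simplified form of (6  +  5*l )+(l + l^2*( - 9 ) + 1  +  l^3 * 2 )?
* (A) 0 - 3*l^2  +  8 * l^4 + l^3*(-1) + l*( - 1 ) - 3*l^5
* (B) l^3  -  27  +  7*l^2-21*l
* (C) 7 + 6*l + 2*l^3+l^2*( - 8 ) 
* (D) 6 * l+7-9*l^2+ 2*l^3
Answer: D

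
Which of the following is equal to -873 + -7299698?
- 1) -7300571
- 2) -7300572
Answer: 1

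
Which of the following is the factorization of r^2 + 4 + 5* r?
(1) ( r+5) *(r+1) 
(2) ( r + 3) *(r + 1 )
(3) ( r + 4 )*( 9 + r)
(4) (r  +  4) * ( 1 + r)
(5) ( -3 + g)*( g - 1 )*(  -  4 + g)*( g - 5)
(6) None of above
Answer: 4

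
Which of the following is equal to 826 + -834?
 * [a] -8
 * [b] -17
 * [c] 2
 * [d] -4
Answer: a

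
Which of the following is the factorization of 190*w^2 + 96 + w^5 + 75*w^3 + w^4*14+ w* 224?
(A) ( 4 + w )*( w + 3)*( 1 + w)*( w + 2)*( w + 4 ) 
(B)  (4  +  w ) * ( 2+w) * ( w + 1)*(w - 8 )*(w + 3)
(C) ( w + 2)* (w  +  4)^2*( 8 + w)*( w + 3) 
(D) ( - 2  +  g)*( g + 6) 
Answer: A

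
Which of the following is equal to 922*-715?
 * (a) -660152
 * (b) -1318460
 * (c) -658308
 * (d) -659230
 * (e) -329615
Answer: d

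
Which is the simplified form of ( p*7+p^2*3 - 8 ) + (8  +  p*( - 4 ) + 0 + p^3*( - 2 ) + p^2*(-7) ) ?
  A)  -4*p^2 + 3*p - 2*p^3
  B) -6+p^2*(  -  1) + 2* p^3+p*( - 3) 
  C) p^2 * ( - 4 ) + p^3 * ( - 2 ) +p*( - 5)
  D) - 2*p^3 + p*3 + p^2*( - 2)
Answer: A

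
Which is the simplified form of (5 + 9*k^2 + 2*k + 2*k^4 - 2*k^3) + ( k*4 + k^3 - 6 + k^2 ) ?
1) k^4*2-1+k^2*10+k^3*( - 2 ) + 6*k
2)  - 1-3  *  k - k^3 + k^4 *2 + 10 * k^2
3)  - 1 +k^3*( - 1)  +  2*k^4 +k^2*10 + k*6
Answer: 3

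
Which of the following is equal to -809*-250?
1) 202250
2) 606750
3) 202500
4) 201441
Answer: 1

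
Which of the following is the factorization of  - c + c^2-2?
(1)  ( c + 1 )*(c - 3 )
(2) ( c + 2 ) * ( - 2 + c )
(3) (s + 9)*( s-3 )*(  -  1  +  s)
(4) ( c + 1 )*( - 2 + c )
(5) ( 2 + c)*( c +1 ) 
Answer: 4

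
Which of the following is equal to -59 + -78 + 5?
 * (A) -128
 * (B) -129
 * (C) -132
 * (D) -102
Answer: C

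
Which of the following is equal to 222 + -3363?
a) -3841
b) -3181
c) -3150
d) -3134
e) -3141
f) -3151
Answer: e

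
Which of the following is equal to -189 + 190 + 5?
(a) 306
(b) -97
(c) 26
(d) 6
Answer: d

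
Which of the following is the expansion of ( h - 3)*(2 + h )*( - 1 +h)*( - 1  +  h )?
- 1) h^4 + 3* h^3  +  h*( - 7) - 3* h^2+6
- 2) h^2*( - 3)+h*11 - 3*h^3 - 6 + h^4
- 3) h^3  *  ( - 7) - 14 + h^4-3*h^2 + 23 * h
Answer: 2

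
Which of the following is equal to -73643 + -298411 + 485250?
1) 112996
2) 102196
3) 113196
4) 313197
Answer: 3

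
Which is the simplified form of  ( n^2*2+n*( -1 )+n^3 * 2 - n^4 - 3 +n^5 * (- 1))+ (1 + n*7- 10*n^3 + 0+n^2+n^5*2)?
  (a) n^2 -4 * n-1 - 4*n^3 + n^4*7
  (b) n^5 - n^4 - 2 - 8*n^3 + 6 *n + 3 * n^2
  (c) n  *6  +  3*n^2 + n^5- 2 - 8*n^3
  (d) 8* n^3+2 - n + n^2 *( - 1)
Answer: b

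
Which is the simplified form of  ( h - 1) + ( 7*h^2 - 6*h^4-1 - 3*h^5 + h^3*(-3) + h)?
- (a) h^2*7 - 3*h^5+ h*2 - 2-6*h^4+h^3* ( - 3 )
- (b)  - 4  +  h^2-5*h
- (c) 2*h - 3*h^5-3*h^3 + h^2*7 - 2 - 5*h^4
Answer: a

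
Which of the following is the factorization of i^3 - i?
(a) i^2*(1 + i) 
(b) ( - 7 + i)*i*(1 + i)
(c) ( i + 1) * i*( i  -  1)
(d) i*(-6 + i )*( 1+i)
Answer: c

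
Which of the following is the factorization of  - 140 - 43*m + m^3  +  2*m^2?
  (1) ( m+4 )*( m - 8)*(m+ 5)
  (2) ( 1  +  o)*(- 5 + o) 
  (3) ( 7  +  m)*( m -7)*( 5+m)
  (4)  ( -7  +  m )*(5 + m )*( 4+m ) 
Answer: 4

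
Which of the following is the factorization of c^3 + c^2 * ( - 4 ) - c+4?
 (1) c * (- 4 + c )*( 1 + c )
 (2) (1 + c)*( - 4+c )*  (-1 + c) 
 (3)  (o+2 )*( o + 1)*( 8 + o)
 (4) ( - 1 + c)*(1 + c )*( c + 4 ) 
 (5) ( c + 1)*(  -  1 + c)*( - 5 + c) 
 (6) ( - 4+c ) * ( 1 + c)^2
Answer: 2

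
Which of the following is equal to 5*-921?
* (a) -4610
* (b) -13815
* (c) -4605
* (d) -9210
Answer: c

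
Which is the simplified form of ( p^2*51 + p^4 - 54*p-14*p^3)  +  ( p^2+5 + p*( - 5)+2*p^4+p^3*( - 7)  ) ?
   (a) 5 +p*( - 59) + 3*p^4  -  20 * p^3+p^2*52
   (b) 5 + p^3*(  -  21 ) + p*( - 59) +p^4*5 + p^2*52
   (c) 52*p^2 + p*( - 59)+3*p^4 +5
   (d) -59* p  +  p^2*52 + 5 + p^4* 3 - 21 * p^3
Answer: d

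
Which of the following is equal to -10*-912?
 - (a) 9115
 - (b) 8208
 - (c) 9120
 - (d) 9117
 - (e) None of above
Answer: c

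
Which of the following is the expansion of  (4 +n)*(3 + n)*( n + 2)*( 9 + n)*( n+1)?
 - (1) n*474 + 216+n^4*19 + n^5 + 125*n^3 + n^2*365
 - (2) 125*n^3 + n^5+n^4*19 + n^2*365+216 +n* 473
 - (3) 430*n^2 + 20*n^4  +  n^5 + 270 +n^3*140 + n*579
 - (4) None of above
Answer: 1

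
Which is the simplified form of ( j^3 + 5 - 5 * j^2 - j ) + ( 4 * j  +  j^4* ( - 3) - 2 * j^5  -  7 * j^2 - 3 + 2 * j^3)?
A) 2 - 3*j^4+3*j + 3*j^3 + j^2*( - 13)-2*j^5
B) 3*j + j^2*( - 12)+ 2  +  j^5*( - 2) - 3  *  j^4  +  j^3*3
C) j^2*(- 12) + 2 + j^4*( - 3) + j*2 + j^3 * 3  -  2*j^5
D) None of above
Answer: B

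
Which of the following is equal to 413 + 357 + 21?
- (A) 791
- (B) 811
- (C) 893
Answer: A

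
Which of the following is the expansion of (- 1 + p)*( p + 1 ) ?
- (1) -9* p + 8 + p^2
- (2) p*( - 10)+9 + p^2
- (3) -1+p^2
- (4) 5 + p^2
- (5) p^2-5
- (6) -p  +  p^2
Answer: 3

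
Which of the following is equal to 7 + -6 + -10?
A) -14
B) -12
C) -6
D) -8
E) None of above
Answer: E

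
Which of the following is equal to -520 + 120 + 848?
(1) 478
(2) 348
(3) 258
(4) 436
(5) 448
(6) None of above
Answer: 5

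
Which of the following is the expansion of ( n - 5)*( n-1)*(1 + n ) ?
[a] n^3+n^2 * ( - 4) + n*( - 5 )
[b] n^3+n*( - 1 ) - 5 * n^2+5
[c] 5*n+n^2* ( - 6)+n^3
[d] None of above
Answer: b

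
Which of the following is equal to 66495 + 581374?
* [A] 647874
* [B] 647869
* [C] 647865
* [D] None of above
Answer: B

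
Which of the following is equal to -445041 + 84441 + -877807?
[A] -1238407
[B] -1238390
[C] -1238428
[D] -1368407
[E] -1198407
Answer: A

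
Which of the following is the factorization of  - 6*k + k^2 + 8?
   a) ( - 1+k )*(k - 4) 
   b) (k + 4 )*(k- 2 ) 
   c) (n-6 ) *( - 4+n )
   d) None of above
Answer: d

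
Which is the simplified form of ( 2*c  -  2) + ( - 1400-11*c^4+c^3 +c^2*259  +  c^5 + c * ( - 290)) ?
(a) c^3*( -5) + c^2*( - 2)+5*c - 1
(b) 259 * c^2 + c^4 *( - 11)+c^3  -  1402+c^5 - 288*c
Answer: b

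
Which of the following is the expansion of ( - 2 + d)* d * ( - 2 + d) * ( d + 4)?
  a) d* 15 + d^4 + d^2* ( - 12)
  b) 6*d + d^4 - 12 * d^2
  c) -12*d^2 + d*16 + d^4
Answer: c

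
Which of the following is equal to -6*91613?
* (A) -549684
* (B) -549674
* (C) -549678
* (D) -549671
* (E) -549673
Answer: C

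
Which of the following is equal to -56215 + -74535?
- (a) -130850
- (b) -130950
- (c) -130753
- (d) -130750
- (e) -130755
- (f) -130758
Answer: d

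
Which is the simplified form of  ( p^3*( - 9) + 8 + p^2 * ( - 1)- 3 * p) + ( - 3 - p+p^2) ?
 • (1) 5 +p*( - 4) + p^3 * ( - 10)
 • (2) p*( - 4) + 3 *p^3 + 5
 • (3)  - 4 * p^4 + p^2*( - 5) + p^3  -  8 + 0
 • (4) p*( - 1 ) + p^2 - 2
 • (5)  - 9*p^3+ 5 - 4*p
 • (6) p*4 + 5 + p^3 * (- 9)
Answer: 5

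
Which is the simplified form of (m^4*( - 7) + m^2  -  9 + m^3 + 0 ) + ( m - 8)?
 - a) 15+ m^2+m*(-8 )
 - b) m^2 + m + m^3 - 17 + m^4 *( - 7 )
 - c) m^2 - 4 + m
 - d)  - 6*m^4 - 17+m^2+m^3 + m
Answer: b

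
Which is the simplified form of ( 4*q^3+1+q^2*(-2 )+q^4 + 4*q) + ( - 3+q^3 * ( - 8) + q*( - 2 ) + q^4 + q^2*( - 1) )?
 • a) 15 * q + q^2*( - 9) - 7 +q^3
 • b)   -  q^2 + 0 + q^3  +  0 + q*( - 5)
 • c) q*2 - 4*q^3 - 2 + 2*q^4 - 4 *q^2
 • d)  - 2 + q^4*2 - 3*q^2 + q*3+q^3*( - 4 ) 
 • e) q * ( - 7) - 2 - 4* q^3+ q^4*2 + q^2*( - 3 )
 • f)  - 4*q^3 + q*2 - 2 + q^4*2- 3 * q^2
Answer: f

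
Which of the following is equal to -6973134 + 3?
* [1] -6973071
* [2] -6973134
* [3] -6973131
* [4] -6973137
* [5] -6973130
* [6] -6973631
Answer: 3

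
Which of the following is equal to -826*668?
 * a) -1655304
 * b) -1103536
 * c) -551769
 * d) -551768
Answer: d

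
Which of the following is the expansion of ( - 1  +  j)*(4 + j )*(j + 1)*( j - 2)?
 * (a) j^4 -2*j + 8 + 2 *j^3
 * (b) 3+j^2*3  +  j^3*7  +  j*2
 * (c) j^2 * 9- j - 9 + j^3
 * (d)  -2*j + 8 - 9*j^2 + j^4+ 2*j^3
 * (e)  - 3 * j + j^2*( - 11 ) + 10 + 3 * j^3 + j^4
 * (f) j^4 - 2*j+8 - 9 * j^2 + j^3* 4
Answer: d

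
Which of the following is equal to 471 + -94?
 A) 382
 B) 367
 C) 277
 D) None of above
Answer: D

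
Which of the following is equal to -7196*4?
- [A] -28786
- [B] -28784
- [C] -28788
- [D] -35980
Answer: B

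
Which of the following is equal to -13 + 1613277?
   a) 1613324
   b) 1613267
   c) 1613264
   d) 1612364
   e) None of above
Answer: c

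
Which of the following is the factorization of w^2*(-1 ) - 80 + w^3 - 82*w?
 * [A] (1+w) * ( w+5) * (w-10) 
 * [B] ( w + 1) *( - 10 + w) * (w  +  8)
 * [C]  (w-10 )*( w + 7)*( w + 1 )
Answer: B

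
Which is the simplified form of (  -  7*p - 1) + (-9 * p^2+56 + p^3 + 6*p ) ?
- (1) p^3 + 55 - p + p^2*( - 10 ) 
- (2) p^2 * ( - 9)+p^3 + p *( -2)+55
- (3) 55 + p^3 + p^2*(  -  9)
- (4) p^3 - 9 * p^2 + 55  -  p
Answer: 4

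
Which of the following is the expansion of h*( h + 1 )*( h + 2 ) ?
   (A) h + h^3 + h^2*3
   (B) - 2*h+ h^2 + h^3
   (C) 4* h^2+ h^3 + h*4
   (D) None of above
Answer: D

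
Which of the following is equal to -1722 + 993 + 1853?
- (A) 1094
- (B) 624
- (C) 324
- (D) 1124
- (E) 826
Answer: D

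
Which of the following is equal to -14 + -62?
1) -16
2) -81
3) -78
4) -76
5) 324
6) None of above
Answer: 4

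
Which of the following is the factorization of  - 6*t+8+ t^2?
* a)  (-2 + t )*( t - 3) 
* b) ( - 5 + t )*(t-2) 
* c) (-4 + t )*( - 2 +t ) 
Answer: c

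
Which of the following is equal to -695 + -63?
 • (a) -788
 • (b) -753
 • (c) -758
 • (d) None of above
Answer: c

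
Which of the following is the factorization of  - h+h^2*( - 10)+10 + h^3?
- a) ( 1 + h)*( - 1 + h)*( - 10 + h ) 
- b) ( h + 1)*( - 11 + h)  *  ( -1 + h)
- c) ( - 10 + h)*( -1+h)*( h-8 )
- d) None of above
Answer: a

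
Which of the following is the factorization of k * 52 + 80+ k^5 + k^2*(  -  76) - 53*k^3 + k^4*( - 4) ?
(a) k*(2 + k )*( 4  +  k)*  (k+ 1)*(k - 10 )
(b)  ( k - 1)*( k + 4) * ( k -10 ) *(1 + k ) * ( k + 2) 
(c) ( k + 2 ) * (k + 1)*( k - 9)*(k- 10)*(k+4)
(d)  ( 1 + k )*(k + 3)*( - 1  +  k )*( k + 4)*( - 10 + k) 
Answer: b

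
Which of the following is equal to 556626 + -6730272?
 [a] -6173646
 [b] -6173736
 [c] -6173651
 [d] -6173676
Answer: a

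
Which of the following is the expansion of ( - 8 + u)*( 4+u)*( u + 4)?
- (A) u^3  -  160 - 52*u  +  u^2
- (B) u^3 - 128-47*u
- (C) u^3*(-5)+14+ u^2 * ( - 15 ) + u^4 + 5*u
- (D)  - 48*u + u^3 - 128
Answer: D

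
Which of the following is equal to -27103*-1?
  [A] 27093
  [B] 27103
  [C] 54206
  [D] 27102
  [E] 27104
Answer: B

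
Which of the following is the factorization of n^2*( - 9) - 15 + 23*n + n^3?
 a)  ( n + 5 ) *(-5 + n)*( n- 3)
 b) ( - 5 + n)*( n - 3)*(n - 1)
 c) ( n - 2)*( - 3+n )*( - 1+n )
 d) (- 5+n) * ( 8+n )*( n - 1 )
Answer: b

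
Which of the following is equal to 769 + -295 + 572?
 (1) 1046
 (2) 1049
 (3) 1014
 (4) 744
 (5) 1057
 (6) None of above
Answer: 1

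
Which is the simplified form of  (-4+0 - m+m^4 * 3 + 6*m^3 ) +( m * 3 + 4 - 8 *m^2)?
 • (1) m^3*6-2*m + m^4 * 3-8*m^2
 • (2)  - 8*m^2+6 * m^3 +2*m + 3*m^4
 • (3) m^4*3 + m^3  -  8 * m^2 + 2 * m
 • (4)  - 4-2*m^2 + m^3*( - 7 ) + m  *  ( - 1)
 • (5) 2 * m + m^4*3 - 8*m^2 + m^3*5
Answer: 2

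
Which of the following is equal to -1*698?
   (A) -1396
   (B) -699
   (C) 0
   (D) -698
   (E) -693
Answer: D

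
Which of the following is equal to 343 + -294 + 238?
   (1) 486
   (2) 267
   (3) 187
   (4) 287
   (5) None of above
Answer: 4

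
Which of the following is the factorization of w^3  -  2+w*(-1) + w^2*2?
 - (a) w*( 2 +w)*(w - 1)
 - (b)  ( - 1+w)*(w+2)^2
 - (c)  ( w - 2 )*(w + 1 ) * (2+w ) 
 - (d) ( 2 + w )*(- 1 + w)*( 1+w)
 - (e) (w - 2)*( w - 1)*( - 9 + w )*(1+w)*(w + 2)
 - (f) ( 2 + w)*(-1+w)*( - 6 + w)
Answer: d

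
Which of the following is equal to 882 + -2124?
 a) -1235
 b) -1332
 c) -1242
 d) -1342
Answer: c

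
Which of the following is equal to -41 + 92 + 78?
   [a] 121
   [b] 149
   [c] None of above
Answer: c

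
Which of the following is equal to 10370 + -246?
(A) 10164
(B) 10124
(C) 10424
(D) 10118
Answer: B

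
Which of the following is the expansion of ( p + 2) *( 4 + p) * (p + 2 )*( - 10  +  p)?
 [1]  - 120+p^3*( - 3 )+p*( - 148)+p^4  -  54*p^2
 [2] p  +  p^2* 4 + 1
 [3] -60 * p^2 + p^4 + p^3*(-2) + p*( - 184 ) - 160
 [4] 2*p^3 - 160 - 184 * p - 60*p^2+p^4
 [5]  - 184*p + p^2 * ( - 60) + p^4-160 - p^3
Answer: 3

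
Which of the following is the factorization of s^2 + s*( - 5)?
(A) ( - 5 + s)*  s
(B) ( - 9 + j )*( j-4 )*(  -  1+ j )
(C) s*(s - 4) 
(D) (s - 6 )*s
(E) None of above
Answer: A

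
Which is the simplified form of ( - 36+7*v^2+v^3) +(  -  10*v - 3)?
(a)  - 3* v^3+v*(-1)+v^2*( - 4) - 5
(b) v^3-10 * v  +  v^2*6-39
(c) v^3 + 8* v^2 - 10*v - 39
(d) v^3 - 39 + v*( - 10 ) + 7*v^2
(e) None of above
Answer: d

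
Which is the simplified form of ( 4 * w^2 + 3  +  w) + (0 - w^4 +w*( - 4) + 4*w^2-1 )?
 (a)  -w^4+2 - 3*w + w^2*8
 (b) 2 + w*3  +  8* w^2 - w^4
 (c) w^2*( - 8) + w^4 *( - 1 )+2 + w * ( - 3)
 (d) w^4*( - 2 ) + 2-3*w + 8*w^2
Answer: a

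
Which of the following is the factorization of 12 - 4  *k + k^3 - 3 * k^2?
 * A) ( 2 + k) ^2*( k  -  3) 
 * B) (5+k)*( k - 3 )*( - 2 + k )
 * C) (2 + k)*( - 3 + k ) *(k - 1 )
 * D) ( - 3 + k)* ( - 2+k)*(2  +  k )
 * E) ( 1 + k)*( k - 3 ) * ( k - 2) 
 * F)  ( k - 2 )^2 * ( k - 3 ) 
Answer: D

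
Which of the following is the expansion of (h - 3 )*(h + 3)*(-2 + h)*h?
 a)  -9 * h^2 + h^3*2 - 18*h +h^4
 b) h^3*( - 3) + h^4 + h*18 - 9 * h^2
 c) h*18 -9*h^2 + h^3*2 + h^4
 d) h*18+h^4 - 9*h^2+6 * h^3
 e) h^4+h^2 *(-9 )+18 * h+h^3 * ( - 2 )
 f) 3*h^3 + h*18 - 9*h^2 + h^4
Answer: e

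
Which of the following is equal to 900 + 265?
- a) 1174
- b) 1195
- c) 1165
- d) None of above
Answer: c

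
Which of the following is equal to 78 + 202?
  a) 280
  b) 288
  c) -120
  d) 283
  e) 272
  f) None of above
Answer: a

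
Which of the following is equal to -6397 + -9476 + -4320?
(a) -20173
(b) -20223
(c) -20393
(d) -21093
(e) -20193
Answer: e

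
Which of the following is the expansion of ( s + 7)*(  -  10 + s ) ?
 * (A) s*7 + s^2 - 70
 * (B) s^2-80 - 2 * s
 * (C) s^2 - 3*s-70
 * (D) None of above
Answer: C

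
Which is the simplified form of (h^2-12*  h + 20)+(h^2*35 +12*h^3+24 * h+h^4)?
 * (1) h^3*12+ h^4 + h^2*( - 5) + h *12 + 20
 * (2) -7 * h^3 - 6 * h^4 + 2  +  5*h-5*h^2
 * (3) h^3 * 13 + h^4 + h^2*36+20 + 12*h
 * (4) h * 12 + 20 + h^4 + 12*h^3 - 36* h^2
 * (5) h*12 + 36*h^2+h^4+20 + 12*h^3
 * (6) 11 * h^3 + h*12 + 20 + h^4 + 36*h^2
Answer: 5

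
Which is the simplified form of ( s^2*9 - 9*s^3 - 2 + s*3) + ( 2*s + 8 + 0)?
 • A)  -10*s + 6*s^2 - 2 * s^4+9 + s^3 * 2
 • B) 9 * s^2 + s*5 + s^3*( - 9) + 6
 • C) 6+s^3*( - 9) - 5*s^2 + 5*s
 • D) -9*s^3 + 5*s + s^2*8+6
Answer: B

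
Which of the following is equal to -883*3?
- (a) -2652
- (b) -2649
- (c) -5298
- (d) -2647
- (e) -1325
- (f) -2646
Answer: b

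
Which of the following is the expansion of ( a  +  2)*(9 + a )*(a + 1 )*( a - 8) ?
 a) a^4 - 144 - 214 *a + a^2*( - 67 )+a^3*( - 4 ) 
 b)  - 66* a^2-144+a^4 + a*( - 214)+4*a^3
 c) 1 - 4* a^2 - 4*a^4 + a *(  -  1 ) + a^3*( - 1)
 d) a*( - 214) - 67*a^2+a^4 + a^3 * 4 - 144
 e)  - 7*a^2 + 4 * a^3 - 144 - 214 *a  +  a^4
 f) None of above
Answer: d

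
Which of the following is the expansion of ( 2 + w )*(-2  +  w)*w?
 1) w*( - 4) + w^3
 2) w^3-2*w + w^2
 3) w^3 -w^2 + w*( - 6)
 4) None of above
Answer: 1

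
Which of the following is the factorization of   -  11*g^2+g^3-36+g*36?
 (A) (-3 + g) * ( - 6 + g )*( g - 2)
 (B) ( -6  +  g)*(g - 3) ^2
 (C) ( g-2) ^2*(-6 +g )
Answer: A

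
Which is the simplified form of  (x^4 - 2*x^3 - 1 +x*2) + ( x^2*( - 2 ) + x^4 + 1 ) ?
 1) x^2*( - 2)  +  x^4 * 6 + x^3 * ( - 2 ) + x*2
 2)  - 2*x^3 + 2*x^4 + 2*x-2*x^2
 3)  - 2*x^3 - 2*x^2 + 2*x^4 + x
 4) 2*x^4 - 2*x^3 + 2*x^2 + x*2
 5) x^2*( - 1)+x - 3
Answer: 2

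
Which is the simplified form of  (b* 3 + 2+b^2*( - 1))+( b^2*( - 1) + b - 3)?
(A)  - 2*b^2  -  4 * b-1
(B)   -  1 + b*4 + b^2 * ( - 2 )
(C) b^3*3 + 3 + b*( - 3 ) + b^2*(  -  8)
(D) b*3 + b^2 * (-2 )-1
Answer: B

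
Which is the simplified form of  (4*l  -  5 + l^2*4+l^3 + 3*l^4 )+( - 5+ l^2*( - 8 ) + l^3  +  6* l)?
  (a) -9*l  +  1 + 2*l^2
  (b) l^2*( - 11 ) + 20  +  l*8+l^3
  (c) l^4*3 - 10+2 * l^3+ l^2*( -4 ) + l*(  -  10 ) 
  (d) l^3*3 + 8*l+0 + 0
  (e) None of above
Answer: e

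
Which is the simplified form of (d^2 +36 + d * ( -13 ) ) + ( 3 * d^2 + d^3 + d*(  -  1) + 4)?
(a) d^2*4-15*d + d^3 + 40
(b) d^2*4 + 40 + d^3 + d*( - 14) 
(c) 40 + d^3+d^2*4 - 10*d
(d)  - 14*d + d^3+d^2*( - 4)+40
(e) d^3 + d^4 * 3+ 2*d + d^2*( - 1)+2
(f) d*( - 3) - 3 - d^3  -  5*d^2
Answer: b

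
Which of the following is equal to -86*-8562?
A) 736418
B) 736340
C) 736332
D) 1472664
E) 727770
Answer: C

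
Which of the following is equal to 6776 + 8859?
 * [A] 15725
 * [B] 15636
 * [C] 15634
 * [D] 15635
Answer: D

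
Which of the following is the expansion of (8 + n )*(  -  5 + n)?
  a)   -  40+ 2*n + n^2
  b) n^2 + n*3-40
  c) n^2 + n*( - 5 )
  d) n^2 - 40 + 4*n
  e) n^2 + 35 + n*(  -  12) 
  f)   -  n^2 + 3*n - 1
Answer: b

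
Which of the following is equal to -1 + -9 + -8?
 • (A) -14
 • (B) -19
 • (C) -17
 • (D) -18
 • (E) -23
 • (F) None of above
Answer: D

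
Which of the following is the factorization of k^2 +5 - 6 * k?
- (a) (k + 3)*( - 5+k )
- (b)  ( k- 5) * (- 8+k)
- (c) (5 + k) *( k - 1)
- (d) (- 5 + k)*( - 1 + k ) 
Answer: d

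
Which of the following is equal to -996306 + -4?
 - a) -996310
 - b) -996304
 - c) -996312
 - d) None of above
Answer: a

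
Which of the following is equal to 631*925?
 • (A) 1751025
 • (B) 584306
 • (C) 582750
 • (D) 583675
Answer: D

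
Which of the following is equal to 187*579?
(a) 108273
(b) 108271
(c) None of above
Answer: a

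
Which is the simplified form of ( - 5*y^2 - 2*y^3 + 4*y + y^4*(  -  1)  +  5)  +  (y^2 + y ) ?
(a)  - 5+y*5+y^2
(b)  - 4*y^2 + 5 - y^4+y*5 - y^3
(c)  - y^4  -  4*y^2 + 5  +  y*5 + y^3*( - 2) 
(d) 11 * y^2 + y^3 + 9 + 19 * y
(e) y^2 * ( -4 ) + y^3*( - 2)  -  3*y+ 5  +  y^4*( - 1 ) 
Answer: c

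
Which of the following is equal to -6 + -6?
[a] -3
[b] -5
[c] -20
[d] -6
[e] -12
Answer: e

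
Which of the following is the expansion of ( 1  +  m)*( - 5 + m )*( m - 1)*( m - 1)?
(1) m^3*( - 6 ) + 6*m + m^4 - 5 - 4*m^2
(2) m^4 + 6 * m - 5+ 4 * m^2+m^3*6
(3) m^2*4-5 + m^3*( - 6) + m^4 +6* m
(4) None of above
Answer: 3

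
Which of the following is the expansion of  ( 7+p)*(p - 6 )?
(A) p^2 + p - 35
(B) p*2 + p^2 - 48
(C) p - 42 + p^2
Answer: C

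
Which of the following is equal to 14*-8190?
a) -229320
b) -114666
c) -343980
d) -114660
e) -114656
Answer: d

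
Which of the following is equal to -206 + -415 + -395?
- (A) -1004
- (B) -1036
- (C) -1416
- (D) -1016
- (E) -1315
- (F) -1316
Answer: D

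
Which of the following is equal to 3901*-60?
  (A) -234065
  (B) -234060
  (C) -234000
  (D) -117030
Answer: B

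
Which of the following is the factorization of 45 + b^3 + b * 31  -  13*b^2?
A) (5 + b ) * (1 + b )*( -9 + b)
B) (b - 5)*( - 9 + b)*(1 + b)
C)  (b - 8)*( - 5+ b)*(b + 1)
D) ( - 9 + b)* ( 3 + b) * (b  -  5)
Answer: B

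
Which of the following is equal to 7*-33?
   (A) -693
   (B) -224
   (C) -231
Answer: C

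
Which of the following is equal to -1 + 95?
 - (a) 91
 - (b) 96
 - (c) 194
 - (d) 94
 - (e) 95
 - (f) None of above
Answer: d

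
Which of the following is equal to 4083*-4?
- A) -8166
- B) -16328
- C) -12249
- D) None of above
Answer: D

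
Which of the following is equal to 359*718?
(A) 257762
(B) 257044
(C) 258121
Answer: A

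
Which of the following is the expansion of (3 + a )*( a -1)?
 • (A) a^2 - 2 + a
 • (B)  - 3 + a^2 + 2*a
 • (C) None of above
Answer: B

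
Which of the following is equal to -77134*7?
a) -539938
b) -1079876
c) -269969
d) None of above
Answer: a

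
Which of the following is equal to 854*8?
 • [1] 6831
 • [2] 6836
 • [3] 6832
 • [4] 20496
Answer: 3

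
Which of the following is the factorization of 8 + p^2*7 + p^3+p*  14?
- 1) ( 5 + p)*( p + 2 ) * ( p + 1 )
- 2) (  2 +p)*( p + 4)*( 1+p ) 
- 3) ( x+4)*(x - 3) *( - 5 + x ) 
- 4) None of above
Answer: 2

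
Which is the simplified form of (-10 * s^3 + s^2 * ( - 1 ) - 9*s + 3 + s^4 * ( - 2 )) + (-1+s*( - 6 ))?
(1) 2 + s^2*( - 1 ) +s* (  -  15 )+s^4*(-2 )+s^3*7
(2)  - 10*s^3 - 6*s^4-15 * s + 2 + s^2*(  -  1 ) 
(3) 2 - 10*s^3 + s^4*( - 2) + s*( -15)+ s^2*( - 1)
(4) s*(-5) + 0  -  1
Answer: 3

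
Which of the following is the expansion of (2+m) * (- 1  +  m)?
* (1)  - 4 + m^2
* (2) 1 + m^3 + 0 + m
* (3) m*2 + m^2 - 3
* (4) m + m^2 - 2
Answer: 4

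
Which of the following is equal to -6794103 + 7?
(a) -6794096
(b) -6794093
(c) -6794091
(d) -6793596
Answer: a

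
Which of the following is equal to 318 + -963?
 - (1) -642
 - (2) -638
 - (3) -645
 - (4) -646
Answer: 3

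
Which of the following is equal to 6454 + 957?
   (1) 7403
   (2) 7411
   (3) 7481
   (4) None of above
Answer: 2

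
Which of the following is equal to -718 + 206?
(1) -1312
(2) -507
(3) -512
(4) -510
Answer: 3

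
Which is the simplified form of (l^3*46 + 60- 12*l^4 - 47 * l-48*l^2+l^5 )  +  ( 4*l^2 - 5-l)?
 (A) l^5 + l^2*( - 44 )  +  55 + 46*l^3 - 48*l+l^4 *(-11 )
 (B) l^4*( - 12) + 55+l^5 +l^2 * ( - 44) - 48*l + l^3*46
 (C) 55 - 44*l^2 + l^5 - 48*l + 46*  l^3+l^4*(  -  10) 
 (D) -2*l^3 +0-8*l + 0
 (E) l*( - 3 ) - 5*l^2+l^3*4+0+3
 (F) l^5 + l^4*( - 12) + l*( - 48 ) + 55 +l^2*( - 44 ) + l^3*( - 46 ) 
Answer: B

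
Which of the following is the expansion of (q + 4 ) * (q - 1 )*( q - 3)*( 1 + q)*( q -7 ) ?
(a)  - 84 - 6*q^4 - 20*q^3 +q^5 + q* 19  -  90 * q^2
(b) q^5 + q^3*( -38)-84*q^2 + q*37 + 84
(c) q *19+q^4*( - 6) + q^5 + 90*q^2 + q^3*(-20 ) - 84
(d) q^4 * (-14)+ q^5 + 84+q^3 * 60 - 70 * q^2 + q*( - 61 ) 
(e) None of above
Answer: c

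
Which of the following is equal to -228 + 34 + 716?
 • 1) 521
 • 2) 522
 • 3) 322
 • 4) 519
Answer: 2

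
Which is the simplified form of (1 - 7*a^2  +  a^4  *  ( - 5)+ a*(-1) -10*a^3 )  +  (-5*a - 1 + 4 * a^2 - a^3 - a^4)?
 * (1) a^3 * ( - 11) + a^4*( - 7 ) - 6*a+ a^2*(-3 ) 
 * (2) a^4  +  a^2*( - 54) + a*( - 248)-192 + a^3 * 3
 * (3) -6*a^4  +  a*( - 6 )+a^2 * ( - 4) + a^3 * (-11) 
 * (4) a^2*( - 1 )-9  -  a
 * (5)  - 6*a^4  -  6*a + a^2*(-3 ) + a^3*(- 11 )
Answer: 5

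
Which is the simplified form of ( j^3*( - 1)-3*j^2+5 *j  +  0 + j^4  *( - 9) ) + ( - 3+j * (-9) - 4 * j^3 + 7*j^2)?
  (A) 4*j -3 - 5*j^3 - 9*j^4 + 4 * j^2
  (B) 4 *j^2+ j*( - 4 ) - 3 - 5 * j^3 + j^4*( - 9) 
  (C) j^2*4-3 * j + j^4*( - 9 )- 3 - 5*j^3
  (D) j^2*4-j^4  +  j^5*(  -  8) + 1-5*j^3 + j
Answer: B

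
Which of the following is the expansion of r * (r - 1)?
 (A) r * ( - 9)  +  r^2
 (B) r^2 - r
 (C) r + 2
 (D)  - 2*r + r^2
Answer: B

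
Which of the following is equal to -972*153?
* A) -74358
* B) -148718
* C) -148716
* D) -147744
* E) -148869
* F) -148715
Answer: C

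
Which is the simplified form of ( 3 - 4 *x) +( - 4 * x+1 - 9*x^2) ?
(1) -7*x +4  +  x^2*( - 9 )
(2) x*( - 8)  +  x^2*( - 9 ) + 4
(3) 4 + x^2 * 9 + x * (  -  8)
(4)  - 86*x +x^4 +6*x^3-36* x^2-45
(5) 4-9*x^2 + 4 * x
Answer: 2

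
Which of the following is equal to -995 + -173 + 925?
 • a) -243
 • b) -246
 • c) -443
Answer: a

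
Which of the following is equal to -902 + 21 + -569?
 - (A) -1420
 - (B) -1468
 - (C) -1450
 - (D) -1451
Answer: C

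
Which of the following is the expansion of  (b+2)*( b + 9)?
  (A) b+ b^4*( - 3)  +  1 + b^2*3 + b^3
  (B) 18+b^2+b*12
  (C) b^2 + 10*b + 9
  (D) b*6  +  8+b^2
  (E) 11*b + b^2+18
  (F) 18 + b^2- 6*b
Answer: E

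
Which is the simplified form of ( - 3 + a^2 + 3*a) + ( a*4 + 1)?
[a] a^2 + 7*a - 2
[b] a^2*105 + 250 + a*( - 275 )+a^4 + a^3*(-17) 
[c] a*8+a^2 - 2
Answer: a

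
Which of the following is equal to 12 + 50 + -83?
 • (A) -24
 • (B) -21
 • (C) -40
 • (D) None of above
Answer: B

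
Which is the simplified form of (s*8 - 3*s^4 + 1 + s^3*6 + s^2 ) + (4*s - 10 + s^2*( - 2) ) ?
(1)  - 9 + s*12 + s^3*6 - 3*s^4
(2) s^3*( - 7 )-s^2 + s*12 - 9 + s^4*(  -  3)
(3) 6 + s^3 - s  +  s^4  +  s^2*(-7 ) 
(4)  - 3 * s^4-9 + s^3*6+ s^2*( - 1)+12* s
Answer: 4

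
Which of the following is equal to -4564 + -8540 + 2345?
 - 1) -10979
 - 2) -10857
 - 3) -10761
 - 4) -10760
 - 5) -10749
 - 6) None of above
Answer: 6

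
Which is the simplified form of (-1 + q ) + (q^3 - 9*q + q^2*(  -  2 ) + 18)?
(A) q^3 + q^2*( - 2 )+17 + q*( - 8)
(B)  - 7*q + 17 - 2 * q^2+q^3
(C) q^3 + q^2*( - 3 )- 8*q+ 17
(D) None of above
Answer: A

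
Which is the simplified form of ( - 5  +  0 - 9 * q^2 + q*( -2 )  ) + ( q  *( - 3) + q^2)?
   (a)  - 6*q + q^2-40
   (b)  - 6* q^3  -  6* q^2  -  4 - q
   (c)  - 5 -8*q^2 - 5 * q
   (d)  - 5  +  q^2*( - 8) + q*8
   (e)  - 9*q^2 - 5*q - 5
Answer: c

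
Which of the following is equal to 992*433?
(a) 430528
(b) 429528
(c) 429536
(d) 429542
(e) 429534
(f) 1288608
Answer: c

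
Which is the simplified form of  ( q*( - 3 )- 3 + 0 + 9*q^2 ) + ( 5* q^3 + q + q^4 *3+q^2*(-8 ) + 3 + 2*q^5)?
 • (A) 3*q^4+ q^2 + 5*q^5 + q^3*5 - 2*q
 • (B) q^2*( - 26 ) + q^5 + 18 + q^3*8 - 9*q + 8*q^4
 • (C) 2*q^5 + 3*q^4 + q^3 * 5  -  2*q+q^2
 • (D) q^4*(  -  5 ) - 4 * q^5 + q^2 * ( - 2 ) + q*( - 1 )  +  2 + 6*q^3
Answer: C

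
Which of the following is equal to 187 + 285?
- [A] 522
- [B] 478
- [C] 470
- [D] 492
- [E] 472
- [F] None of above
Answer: E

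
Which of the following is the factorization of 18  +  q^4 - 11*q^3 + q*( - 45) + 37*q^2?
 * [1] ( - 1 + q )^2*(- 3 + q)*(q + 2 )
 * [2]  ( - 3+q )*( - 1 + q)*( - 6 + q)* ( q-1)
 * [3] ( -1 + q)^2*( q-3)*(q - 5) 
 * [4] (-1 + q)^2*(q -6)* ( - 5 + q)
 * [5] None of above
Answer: 2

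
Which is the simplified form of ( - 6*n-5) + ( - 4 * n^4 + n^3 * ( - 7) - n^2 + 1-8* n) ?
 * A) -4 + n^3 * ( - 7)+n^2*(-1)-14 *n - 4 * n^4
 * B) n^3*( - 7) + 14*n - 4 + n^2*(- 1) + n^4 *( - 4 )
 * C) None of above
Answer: A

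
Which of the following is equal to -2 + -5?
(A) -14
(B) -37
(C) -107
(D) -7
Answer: D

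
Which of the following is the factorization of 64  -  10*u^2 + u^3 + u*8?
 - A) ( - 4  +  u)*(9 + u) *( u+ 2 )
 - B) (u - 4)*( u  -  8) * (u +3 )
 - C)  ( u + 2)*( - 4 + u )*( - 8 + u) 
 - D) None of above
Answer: C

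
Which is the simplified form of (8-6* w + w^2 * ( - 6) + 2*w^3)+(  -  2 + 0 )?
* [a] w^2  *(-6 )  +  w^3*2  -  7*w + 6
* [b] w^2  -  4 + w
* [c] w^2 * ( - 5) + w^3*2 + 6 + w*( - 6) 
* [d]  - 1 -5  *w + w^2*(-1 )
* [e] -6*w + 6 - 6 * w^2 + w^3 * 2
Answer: e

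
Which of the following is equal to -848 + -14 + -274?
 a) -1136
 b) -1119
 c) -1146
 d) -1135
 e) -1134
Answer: a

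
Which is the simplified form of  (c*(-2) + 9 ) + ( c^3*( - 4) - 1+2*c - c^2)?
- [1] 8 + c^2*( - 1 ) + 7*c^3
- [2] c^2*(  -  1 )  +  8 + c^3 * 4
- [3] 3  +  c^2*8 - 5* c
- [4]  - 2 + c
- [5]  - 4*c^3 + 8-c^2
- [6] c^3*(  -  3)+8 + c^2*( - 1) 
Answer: 5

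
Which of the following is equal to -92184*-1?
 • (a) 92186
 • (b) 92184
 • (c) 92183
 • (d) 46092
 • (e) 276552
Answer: b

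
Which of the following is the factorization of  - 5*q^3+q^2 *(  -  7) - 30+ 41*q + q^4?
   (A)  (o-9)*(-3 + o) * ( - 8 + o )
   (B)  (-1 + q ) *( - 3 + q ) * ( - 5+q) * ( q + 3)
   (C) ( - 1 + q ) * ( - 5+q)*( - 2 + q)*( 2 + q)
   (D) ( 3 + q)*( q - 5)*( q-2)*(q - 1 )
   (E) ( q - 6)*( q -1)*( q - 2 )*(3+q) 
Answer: D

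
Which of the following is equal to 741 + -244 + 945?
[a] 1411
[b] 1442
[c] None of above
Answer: b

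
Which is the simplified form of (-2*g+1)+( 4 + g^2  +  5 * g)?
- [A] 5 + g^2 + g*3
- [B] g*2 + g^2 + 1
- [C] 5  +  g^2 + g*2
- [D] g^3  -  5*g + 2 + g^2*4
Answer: A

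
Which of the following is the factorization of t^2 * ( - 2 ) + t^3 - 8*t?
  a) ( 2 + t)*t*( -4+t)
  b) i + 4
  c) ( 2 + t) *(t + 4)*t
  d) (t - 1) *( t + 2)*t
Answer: a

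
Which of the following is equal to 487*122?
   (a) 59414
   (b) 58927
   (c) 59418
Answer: a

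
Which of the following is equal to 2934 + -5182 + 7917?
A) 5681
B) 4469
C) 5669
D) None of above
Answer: C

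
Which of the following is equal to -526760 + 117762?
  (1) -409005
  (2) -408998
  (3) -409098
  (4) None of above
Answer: 2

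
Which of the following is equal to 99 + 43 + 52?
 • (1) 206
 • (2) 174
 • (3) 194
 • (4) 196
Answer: 3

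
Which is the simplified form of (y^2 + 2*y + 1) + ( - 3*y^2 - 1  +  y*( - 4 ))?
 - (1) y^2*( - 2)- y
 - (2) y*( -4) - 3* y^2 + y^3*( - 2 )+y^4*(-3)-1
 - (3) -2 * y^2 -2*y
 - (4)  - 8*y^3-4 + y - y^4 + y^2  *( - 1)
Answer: 3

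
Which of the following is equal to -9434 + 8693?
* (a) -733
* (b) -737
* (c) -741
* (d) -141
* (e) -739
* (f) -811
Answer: c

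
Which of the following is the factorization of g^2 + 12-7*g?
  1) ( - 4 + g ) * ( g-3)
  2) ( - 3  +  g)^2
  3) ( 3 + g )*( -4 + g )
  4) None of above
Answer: 1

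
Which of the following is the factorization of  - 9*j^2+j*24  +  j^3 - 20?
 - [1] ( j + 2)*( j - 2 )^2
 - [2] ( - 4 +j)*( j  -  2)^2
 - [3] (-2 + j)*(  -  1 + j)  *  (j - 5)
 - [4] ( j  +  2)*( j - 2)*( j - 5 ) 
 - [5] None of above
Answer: 5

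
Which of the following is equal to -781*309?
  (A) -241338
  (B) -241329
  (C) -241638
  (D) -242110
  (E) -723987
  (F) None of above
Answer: B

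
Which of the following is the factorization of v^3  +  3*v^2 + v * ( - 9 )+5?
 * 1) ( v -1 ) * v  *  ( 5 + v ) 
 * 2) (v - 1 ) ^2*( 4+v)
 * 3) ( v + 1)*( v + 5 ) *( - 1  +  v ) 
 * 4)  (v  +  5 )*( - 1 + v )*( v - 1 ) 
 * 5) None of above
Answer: 4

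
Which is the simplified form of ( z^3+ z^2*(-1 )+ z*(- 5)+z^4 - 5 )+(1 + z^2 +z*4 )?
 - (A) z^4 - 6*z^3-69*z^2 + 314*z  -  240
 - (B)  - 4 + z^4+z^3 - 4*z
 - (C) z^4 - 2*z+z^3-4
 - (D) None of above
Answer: D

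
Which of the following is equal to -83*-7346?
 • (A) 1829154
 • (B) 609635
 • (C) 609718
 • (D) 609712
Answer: C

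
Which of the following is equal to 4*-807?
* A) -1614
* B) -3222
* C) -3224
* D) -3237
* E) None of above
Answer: E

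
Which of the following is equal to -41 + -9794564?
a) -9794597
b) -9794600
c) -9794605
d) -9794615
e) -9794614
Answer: c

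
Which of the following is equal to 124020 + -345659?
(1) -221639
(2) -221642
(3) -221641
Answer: 1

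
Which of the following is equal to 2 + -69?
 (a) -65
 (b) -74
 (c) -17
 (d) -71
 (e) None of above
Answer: e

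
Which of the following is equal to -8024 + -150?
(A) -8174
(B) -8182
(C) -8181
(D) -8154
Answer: A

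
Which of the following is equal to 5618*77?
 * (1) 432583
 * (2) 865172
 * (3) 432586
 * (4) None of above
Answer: 3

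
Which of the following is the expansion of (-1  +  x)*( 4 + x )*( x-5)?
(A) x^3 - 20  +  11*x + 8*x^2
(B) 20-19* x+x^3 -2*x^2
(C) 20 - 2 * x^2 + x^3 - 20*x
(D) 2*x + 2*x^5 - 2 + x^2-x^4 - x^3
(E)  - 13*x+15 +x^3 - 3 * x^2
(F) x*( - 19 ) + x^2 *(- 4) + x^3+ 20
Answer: B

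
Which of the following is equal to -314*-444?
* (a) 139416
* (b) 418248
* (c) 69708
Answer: a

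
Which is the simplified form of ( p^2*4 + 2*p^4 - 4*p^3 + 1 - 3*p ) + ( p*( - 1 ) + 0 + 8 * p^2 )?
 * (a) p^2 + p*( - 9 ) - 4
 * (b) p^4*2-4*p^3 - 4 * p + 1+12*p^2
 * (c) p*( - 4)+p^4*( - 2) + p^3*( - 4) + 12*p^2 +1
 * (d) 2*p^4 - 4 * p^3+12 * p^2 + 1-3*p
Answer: b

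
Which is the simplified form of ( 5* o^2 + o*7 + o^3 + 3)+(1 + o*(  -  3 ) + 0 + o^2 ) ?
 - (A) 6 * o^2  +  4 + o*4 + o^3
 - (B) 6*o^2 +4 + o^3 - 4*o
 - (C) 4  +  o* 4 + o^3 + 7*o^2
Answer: A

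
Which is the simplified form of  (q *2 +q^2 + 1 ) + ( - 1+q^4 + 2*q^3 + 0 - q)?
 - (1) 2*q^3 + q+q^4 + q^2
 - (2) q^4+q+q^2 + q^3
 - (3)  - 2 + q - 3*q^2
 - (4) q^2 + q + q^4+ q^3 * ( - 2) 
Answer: 1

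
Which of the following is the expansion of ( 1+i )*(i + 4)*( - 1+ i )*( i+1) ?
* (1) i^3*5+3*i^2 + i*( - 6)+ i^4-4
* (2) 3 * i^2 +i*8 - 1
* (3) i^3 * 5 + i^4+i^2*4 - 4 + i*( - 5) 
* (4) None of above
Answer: 4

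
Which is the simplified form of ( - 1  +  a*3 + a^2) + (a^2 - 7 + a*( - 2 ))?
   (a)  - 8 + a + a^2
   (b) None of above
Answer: b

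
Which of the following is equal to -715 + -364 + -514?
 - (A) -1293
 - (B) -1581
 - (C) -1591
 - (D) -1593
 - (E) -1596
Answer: D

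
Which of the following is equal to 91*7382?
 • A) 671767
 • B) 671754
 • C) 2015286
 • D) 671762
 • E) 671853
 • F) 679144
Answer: D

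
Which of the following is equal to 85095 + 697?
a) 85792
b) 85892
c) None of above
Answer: a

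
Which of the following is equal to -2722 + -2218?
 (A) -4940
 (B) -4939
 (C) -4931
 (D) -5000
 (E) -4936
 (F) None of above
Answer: A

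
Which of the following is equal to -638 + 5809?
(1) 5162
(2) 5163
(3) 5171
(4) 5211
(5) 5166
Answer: 3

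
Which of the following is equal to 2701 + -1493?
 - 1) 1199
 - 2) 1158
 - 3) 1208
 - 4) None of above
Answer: 3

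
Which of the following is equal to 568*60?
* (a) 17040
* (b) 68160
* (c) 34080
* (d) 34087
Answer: c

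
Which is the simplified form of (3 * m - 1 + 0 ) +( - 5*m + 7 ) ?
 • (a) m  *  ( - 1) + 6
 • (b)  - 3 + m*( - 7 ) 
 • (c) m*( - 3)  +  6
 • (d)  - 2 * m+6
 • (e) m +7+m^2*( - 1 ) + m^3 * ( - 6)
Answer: d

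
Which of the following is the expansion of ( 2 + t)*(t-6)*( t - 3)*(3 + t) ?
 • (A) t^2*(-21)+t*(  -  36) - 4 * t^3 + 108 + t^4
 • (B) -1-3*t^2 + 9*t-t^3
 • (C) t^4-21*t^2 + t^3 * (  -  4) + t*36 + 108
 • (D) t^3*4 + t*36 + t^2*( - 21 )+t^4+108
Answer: C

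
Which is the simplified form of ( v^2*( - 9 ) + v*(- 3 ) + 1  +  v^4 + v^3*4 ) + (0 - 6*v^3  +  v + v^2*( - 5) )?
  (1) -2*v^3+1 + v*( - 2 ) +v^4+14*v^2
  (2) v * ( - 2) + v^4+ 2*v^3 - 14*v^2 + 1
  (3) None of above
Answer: 3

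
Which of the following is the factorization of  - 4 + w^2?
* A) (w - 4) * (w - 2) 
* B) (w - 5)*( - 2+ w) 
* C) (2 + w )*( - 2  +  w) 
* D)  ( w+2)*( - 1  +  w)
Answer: C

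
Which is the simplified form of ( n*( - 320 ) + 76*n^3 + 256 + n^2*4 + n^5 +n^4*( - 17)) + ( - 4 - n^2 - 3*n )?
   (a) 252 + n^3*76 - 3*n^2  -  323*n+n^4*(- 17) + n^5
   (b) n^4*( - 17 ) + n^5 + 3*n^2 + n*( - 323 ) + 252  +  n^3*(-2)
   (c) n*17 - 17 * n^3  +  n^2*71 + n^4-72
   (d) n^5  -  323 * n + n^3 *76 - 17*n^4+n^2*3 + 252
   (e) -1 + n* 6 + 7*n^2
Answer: d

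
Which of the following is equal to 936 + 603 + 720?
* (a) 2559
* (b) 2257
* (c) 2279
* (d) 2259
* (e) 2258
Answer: d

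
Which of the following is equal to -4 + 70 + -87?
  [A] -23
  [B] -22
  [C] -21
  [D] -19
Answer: C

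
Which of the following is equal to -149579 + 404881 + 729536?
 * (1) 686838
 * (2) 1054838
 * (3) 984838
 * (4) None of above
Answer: 3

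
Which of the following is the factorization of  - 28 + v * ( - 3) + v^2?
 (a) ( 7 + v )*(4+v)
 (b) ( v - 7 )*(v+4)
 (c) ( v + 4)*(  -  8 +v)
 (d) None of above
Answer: b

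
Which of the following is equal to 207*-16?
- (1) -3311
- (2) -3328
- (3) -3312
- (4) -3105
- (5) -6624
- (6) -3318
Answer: 3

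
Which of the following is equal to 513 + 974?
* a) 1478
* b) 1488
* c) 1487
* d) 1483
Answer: c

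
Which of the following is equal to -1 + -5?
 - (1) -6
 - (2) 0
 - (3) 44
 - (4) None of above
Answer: 1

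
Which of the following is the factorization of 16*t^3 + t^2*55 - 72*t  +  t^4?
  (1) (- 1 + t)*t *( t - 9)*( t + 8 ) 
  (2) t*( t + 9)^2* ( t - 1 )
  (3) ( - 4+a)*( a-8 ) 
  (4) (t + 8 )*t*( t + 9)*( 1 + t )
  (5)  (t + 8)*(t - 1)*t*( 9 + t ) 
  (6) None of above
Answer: 5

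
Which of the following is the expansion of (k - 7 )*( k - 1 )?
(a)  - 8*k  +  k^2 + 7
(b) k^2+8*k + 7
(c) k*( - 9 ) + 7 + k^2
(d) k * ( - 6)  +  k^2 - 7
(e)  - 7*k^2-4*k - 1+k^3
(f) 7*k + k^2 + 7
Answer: a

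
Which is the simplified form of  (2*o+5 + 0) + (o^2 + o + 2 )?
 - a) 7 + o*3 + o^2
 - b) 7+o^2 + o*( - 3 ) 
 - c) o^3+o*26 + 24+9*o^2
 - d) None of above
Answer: a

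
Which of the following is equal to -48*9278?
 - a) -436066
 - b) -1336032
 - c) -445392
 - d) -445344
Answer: d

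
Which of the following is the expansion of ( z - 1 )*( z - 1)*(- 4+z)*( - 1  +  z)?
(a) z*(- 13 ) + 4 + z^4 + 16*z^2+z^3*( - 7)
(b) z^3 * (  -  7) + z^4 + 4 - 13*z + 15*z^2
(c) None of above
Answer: b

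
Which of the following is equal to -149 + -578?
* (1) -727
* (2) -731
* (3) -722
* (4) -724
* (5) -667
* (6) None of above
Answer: 1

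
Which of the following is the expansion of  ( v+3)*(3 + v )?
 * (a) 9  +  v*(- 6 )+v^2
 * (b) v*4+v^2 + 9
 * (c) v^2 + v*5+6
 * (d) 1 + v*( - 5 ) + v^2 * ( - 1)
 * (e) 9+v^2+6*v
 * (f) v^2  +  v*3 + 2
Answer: e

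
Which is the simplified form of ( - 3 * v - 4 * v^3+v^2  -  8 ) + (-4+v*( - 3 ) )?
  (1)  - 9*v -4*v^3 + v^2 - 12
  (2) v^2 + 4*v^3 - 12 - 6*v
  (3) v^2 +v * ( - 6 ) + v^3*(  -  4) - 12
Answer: 3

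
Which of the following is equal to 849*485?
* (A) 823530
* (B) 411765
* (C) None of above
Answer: B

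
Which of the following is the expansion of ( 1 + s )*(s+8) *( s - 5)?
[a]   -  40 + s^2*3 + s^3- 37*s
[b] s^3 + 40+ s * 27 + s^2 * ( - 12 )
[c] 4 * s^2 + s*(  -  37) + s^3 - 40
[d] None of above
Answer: c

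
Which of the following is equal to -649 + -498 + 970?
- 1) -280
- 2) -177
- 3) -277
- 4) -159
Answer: 2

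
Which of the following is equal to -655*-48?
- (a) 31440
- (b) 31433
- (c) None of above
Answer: a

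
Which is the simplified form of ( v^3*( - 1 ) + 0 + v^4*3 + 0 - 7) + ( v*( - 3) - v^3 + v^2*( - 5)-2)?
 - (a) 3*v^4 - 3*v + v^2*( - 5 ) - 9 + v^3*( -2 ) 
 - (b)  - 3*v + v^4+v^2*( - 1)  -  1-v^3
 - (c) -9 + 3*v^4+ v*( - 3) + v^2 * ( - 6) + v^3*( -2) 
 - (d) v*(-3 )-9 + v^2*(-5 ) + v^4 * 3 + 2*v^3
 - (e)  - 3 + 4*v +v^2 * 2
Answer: a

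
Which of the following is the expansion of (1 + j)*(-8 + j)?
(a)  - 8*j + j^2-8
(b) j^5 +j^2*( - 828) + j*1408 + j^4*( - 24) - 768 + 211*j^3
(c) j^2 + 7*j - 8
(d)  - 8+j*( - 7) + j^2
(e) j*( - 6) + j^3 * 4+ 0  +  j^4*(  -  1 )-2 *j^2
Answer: d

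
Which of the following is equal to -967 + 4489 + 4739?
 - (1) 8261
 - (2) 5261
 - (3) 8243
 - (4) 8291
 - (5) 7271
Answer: 1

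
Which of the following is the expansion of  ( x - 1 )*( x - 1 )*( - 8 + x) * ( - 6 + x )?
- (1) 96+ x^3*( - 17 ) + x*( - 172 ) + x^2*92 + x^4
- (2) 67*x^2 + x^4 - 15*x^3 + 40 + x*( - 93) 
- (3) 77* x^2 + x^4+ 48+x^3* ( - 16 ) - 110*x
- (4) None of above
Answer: 3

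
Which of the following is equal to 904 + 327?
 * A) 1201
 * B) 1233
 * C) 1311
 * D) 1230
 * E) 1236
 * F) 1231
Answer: F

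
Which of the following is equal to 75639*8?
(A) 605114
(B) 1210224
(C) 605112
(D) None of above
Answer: C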